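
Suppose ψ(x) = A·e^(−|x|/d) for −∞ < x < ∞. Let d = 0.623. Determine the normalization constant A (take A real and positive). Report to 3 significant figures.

A ≈ 1.27

Require ∫ |ψ|² dx = 1 over the whole domain.
Using ∫₀^∞ xⁿ e^(−αx) dx = n!/αⁿ⁺¹, with ψ = A·e^(−|x|/d), the integral evaluates to A²·[d].
Setting this equal to 1 gives A² = 1/(d).
Substituting d = 0.623 gives A² = 1.605, so A = 1.267.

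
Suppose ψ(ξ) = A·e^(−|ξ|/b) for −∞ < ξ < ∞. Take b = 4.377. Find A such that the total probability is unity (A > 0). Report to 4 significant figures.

We need A² ∫|f|² dξ = 1, taking the integral from −∞ to ∞.
Using ∫₀^∞ ξⁿ e^(−αξ) dξ = n!/αⁿ⁺¹, with ψ = A·e^(−|ξ|/b), the integral evaluates to A²·[b].
Hence A² = 1/[b].
Substituting b = 4.377 gives A² = 0.22847, so A = 0.47798.

A ≈ 0.4780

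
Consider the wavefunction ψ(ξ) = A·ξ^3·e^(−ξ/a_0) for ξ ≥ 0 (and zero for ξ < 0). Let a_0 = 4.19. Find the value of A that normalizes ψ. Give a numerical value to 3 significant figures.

Require ∫ |ψ|² dξ = 1 over the whole domain.
Carrying out the integral gives A² · 45·a_0^7/8.
Hence A² = 1/[45·a_0^7/8].
With a_0 = 4.19: A² = 0.000007841 and A = 0.002800.

A ≈ 0.00280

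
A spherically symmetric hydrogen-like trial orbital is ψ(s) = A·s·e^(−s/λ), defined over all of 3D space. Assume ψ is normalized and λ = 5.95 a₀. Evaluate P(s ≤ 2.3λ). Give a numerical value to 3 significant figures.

P = ∫ |ψ|² 4πs² ds over s ≤ 2.3λ.
A² is fixed by ∫₀^∞ 4πs²|ψ|² ds = 1, i.e. A² = (3·π·λ^5)^(−1).
In terms of u = s/λ (A², 4π and the length scale all cancel between numerator and denominator), P = [∫_{0}^{2.3} u^4·e^(-2·u) du] / [∫_{0}^{∞} u^4·e^(-2·u) du].
An antiderivative of u^4·e^(-2·u) is -(u^4/2 + u^3 + 3·u^2/2 + 3·u/2 + 3/4)·e^(-2·u); evaluating from 0 to 2.3 gives ≈ 0.36507, while the full integral is 3/4.
This evaluates to P = 0.4868.

P ≈ 0.487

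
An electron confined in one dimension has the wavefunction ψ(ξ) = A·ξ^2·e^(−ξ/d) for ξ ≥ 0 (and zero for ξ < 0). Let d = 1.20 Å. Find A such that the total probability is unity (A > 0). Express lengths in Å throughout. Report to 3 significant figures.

A ≈ 0.732 Å^(-5/2)

The normalization condition is ∫|ψ|² dξ = 1 from 0 to ∞.
Recall ∫₀^∞ ξ^m e^(−ξ/β) dξ = m!·β^(m+1), the integral (without the A² prefactor) comes out to 3·d^5/4.
Hence A² = 1/[3·d^5/4].
Plugging in d = 1.20 yields A = 0.7320.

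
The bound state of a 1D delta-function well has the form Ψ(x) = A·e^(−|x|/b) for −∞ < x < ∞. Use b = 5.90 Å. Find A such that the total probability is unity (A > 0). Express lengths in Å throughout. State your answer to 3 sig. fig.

A ≈ 0.412 Å^(-1/2)

The normalization condition is ∫|Ψ|² dx = 1 from −∞ to ∞.
∫|Ψ|² dx = A²·(b).
Setting this equal to 1 gives A² = 1/(b).
Substituting b = 5.90 gives A² = 0.1695, so A = 0.4117.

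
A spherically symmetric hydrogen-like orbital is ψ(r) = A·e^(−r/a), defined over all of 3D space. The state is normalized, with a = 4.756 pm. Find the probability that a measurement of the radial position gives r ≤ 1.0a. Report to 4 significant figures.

With dV = 4πr²dr, the probability is ∫|ψ|² dV over r ≤ 1.0a.
The full normalization integral is A²·[π·a^3] = 1, fixing A².
In terms of u = r/a (A², 4π and the length scale all cancel between numerator and denominator), P = [∫_{0}^{1.0} u^2·e^(-2·u) du] / [∫_{0}^{∞} u^2·e^(-2·u) du].
With ∫ u^2·e^(-2·u) du = -(2·u^2 + 2·u + 1)·e^(-2·u)/4 + C, the region integral is 1/4 - 5·e^(-2)/4 and the full one is 1/4.
This evaluates to P = 0.32332.

P ≈ 0.3233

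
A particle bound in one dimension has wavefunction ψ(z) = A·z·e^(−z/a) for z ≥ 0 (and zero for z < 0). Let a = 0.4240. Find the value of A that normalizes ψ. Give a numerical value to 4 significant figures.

A ≈ 7.244

We need A² ∫|f|² dz = 1, taking the integral from 0 to ∞.
Using ∫₀^∞ zⁿ e^(−αz) dz = n!/αⁿ⁺¹, ∫|ψ|² dz = A²·(a^3/4).
Hence A² = 1/[a^3/4].
Substituting a = 0.4240 gives A² = 52.476, so A = 7.2440.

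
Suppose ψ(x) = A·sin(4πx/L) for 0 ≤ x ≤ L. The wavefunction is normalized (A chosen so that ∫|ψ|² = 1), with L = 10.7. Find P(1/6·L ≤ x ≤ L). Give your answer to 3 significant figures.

P ≈ 0.799

|ψ|² is the probability density, so P = ∫_{1/6·L}^{L} |ψ|² dx.
Since A² = 1/(L/2), this is the region integral divided by the full normalization integral.
Let u = x/L; then A² and the length scale cancel, so P = ∫_{1/6}^{1} sin(4·π·u)^2 du ÷ ∫_{0}^{1} sin(4·π·u)^2 du.
An antiderivative of sin(4·π·u)^2 is u/2 - sin(4·π·u)·cos(4·π·u)/(8·π); evaluating from 1/6 to 1 gives -√(3)/(32·π) + 5/12, while the full integral is 1/2.
Evaluating gives P = -√(3)/(16·π) + 5/6.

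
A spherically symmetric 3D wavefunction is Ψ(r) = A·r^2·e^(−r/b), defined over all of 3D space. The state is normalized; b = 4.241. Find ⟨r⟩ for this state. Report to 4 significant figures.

⟨r⟩ ≈ 14.84

By definition ⟨r⟩ = ∫ r |Ψ(r)|² 4πr² dr.
Using ∫₀^∞ rⁿ e^(−αr) dr = n!/αⁿ⁺¹, evaluating both integrals, ⟨r⟩ = 7·b/2.
With b = 4.241, ⟨r⟩ = 14.844.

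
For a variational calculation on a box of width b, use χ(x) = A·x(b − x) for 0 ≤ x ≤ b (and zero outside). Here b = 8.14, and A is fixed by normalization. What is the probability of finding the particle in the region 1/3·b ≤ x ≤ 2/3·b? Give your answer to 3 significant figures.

P = ∫_{1/3·b}^{2/3·b} |χ(x)|² dx.
The normalization integral ∫|χ|²dx over the whole domain equals b^5/30·A², and A² cancels in the ratio.
Let u = x/b; then A² and the length scale cancel, so P = ∫_{1/3}^{2/3} u^2·(1 - u)^2 du ÷ ∫_{0}^{1} u^2·(1 - u)^2 du.
An antiderivative of u^2·(1 - u)^2 is u^3·(6·u^2 - 15·u + 10)/30; evaluating from 1/3 to 2/3 gives 47/2430, while the full integral is 1/30.
Taking the ratio, P = 47/81.

P ≈ 0.580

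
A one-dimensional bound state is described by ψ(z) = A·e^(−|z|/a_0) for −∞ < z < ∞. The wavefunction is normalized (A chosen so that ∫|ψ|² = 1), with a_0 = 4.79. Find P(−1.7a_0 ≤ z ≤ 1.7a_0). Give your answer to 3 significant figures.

P ≈ 0.967

|ψ|² is the probability density, so P = ∫_{−1.7a_0}^{1.7a_0} |ψ|² dz.
The normalization integral ∫|ψ|²dz over the whole domain equals a_0·A², and A² cancels in the ratio.
By symmetry take twice the z ≥ 0 contribution in numerator and denominator; the 2's cancel. Let u = z/a_0; then A² and the length scale cancel, so P = ∫_{0}^{1.7} e^(-2·u) du ÷ ∫_{0}^{∞} e^(-2·u) du.
With ∫ e^(-2·u) du = -e^(-2·u)/2 + C, the region integral is 1/2 - e^(-17/5)/2 and the full one is 1/2.
The result is P = 0.9666.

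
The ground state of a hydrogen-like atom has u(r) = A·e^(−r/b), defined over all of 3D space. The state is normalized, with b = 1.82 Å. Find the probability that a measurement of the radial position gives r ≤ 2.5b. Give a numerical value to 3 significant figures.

With dV = 4πr²dr, the probability is ∫|u|² dV over r ≤ 2.5b.
The full normalization integral is A²·[π·b^3] = 1, fixing A².
Let t = r/b; then A², 4π and the length scale all cancel, so P = ∫_{0}^{2.5} t^2·e^(-2·t) dt ÷ ∫_{0}^{∞} t^2·e^(-2·t) dt.
With ∫ t^2·e^(-2·t) dt = -(2·t^2 + 2·t + 1)·e^(-2·t)/4 + C, the region integral is 1/4 - 37·e^(-5)/8 and the full one is 1/4.
Taking the ratio yields P = 0.8753.

P ≈ 0.875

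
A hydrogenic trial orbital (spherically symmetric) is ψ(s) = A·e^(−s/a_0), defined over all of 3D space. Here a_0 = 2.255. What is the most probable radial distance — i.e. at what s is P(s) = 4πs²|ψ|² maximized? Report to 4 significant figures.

The maximum of P(s) = 4πs²|ψ|² occurs where its derivative vanishes.
Solving yields s = a_0.
With a_0 = 2.255, the most probable radial distance is 2.2550.

s ≈ 2.255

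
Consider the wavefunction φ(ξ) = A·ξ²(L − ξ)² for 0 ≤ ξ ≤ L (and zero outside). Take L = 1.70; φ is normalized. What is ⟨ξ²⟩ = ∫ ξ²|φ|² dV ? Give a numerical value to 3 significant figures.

⟨ξ^2⟩ ≈ 0.788

The expectation value is the |φ|²-weighted average of ξ^2: ∫ ξ^2|φ|² dξ.
Expanding the polynomial and integrating term by term, the ratio of the moment integral to the normalization integral gives ⟨ξ²⟩ = 3·L^2/11.
Putting L = 1.70 gives 0.7882.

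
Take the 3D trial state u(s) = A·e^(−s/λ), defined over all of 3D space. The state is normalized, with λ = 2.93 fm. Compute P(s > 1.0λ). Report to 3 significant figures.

Integrate the radial probability density 4πs²|u|² over s > 1.0λ.
The full normalization integral is A²·[π·λ^3] = 1, fixing A².
Let t = s/λ; then A², 4π and the length scale all cancel, so P = ∫_{1.0}^{∞} t^2·e^(-2·t) dt ÷ ∫_{0}^{∞} t^2·e^(-2·t) dt.
With ∫ t^2·e^(-2·t) dt = -(2·t^2 + 2·t + 1)·e^(-2·t)/4 + C, the region integral is 5·e^(-2)/4 and the full one is 1/4.
This evaluates to P = 0.6767.

P ≈ 0.677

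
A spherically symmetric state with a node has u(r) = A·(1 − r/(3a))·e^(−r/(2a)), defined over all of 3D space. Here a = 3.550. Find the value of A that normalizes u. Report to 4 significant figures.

Require ∫ |u|² 4πr² dr = 1 over the whole domain.
In 3D with spherical symmetry the volume element is 4πr² dr.
Carrying out the integral gives A² · 8·π·a^3/3.
Hence A² = 1/[8·π·a^3/3].
With a = 3.550: A² = 0.0026681 and A = 0.051653.

A ≈ 0.05165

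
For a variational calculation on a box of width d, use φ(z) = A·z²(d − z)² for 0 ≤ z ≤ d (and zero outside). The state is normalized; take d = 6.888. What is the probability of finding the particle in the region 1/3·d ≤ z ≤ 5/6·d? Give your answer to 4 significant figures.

P ≈ 0.8462

The probability is P = ∫ |φ|² dz over [1/3·d, 5/6·d].
Since A² = 1/(d^9/630), this is the region integral divided by the full normalization integral.
Let u = z/d; then A² and the length scale cancel, so P = ∫_{1/3}^{5/6} u^4·(1 - u)^4 du ÷ ∫_{0}^{1} u^4·(1 - u)^4 du.
An antiderivative of u^4·(1 - u)^4 is u^5·(70·u^4 - 315·u^3 + 540·u^2 - 420·u + 126)/630; evaluating from 1/3 to 5/6 gives ≈ 0.00134318, while the full integral is 1/630.
Evaluating gives P = 0.84620.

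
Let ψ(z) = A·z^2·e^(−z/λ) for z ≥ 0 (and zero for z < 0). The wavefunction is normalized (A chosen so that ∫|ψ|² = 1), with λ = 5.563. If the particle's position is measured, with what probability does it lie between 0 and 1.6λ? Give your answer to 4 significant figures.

P ≈ 0.2194

The probability is P = ∫ |ψ|² dz over [0, 1.6λ].
With A² fixed by ∫|ψ|² = 1, i.e. A² = (3·λ^5/4)^(−1), substitute and integrate.
Let u = z/λ; then A² and the length scale cancel, so P = ∫_{0}^{1.6} u^4·e^(-2·u) du ÷ ∫_{0}^{∞} u^4·e^(-2·u) du.
An antiderivative of u^4·e^(-2·u) is -(u^4/2 + u^3 + 3·u^2/2 + 3·u/2 + 3/4)·e^(-2·u); evaluating from 0 to 1.6 gives ≈ 0.164541, while the full integral is 3/4.
Evaluating gives P = 0.21939.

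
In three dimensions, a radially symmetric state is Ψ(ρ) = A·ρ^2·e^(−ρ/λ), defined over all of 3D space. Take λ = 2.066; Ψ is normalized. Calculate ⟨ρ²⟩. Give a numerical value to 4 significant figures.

⟨ρ^2⟩ ≈ 59.76

The expectation value is the |Ψ|²-weighted average of ρ^2: ∫ ρ^2|Ψ|² 4πρ² dρ.
With ∫₀^∞ ρ^8 e^(−αρ) dρ = 8!/α^9, since the A² factors cancel between numerator and denominator, ⟨ρ²⟩ = 14·λ^2.
With λ = 2.066, ⟨ρ^2⟩ = 59.757.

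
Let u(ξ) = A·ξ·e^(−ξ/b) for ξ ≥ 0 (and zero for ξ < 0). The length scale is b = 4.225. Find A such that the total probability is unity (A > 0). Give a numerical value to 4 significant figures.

A ≈ 0.2303

Normalization requires ∫|u|² dξ = 1, integrated from 0 to ∞.
With ∫₀^∞ ξ^2 e^(−αξ) dξ = 2!/α^3, with u = A·ξ·e^(−ξ/b), the integral evaluates to A²·[b^3/4].
So A² = (b^3/4)^(−1).
Substituting b = 4.225 gives A² = 0.053037, so A = 0.23030.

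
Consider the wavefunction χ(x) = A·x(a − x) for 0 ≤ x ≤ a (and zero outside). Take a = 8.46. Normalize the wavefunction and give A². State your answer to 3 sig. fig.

A^2 ≈ 0.000692

Require ∫ |χ|² dx = 1 over the whole domain.
The integral (without the A² prefactor) comes out to a^5/30.
Hence A² = 1/[a^5/30].
With a = 8.46: A² = 0.0006923 and A = 0.02631.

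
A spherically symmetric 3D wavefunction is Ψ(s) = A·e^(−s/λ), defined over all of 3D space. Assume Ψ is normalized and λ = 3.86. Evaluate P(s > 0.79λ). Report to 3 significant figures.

P ≈ 0.789

P = ∫ |Ψ|² 4πs² ds over s > 0.79λ.
A² is fixed by ∫₀^∞ 4πs²|Ψ|² ds = 1, i.e. A² = (π·λ^3)^(−1).
Substituting u = s/λ, A², 4π and the length scale all cancel in the ratio: P = ∫_{0.79}^{∞} u^2·e^(-2·u) du / ∫_{0}^{∞} u^2·e^(-2·u) du.
Using ∫ u^2·e^(-2·u) du = -(2·u^2 + 2·u + 1)·e^(-2·u)/4, the numerator is ≈ 0.19713 and the denominator is 1/4.
This evaluates to P = 0.7885.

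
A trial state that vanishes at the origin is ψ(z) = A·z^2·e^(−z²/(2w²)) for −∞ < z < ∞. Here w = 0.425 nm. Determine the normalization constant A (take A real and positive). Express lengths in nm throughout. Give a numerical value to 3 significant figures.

We need A² ∫|f|² dz = 1, taking the integral from −∞ to ∞.
Differentiating ∫e^(−αz²) dz = √(π/α) under α to get the higher moments, carrying out the integral gives A² · 3·√(π)·w^5/4.
Hence A² = 1/[3·√(π)·w^5/4].
With w = 0.425: A² = 54.25 and A = 7.366.

A ≈ 7.37 nm^(-5/2)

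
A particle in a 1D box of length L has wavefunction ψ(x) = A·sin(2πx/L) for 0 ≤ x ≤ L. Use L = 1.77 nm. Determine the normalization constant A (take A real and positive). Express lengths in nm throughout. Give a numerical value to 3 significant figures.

We need A² ∫|f|² dx = 1, taking the integral from 0 to L.
The integral (without the A² prefactor) comes out to L/2.
Setting this equal to 1 gives A² = 1/(L/2).
With L = 1.77: A² = 1.130 and A = 1.063.

A ≈ 1.06 nm^(-1/2)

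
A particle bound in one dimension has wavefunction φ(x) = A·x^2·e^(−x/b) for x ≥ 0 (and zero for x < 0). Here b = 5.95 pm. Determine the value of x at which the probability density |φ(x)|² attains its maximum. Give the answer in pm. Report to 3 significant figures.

x ≈ 11.9 pm

Differentiate |φ(x)|² with respect to x and set to zero.
Solving yields x = 2·b.
With b = 5.95, the most probable position is 11.90 pm.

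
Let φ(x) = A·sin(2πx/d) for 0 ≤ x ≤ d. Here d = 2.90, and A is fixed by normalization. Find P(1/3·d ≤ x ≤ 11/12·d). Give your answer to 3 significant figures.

The probability is P = ∫ |φ|² dx over [1/3·d, 11/12·d].
Since A² = 1/(d/2), this is the region integral divided by the full normalization integral.
In terms of u = x/d (A² and the length scale cancel between numerator and denominator), P = [∫_{1/3}^{11/12} sin(2·π·u)^2 du] / [∫_{0}^{1} sin(2·π·u)^2 du].
An antiderivative of sin(2·π·u)^2 is u/2 - sin(4·π·u)/(8·π); evaluating from 1/3 to 11/12 gives 7/24, while the full integral is 1/2.
The result is P = 7/12.

P ≈ 0.583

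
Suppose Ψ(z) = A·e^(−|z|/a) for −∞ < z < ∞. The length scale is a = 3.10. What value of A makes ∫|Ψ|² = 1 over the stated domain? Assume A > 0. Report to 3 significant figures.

We need A² ∫|f|² dz = 1, taking the integral from −∞ to ∞.
Using ∫₀^∞ zⁿ e^(−αz) dz = n!/αⁿ⁺¹, carrying out the integral gives A² · a.
Hence A² = 1/[a].
With a = 3.10: A² = 0.3226 and A = 0.5680.

A ≈ 0.568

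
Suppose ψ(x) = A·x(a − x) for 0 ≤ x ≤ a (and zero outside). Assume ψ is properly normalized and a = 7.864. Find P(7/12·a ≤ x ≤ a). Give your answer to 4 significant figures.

P ≈ 0.3466

The probability is P = ∫ |ψ|² dx over [7/12·a, a].
Since A² = 1/(a^5/30), this is the region integral divided by the full normalization integral.
Let u = x/a; then A² and the length scale cancel, so P = ∫_{7/12}^{1} u^2·(1 - u)^2 du ÷ ∫_{0}^{1} u^2·(1 - u)^2 du.
An antiderivative of u^2·(1 - u)^2 is u^3·(6·u^2 - 15·u + 10)/30; evaluating from 7/12 to 1 gives ≈ 0.0115540, while the full integral is 1/30.
Taking the ratio, P = 0.34662.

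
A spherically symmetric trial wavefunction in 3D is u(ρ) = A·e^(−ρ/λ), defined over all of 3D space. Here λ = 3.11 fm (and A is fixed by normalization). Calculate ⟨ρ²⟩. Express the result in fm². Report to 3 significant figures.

⟨ρ^2⟩ ≈ 29.0 fm^2

The expectation value is the |u|²-weighted average of ρ^2: ∫ ρ^2|u|² 4πρ² dρ.
Using ∫₀^∞ ρⁿ e^(−αρ) dρ = n!/αⁿ⁺¹, evaluating both integrals, ⟨ρ²⟩ = 3·λ^2.
With λ = 3.11, ⟨ρ^2⟩ = 29.02.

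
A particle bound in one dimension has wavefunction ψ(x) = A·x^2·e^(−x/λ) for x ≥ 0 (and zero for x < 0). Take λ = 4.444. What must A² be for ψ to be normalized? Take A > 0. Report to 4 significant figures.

We need A² ∫|f|² dx = 1, taking the integral from 0 to ∞.
With ψ = A·x^2·e^(−x/λ), the integral evaluates to A²·[3·λ^5/4].
Substituting λ = 4.444 gives A² = 0.00076925, so A = 0.027735.

A^2 ≈ 0.0007693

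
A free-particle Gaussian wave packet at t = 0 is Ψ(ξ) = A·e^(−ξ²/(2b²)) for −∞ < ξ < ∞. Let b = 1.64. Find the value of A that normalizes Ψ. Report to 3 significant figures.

Require ∫ |Ψ|² dξ = 1 over the whole domain.
Using the Gaussian integral ∫_{−∞}^{∞} e^(−αξ²) dξ = √(π/α), the integral (without the A² prefactor) comes out to √(π)·b.
Hence A² = 1/[√(π)·b].
Substituting b = 1.64 gives A² = 0.3440, so A = 0.5865.

A ≈ 0.587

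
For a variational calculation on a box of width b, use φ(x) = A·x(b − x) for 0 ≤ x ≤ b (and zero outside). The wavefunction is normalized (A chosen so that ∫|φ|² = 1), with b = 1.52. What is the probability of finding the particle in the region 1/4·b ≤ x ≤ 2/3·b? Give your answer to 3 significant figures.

P = ∫_{1/4·b}^{2/3·b} |φ(x)|² dx.
With A² fixed by ∫|φ|² = 1, i.e. A² = (b^5/30)^(−1), substitute and integrate.
Let u = x/b; then A² and the length scale cancel, so P = ∫_{1/4}^{2/3} u^2·(1 - u)^2 du ÷ ∫_{0}^{1} u^2·(1 - u)^2 du.
An antiderivative of u^2·(1 - u)^2 is u^3·(6·u^2 - 15·u + 10)/30; evaluating from 1/4 to 2/3 gives ≈ 0.022887, while the full integral is 1/30.
This works out to P = 0.6866.

P ≈ 0.687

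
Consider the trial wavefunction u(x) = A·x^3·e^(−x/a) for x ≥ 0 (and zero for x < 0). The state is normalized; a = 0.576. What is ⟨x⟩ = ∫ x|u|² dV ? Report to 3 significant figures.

⟨x⟩ ≈ 2.02

⟨x⟩ = ∫ x |u|² dx over the full domain.
With ∫₀^∞ x^7 e^(−αx) dx = 7!/α^8, the ratio of the moment integral to the normalization integral gives ⟨x⟩ = 7·a/2.
With a = 0.576, ⟨x⟩ = 2.016.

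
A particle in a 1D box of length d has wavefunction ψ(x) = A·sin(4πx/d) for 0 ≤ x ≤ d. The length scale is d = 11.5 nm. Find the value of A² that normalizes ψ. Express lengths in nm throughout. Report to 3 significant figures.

A^2 ≈ 0.174 nm^(-1)

Require ∫ |ψ|² dx = 1 over the whole domain.
The integral (without the A² prefactor) comes out to d/2.
Hence A² = 1/[d/2].
Substituting d = 11.5 gives A² = 0.1739, so A = 0.4170.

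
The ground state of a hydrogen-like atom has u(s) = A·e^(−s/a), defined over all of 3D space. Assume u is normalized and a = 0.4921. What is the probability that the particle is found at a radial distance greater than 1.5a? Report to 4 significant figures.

With dV = 4πs²ds, the probability is ∫|u|² dV over s > 1.5a.
Normalization gives A² = 1/(π·a^3).
Substituting t = s/a, A², 4π and the length scale all cancel in the ratio: P = ∫_{1.5}^{∞} t^2·e^(-2·t) dt / ∫_{0}^{∞} t^2·e^(-2·t) dt.
With ∫ t^2·e^(-2·t) dt = -(2·t^2 + 2·t + 1)·e^(-2·t)/4 + C, the region integral is 17·e^(-3)/8 and the full one is 1/4.
This evaluates to P = 0.42319.

P ≈ 0.4232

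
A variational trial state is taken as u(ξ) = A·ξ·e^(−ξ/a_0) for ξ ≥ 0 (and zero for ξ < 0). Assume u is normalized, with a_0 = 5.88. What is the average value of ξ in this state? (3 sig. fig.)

⟨ξ⟩ ≈ 8.82

The expectation value is the |u|²-weighted average of ξ: ∫ ξ|u|² dξ.
Recall ∫₀^∞ ξ^m e^(−ξ/β) dξ = m!·β^(m+1), since the A² factors cancel between numerator and denominator, ⟨ξ⟩ = 3·a_0/2.
Putting a_0 = 5.88 gives 8.820.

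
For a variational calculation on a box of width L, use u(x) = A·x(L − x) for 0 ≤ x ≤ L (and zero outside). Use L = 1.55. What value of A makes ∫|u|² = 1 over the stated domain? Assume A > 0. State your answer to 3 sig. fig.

We need A² ∫|f|² dx = 1, taking the integral from 0 to L.
Expanding the polynomial and integrating term by term, with u = A·x(L − x), the integral evaluates to A²·[L^5/30].
Hence A² = 1/[L^5/30].
Plugging in L = 1.55 yields A = 1.831.

A ≈ 1.83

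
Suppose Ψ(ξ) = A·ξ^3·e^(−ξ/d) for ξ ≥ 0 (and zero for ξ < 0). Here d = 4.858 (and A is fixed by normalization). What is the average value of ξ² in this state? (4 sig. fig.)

By definition ⟨ξ²⟩ = ∫ ξ^2 |Ψ(ξ)|² dξ.
Evaluating both integrals, ⟨ξ²⟩ = 14·d^2.
Putting d = 4.858 gives 330.40.

⟨ξ^2⟩ ≈ 330.4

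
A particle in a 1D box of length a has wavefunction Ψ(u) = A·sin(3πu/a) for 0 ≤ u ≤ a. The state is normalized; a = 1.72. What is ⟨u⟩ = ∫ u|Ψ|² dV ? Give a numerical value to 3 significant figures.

⟨u⟩ ≈ 0.860

By definition ⟨u⟩ = ∫ u |Ψ(u)|² du.
Evaluating both integrals, ⟨u⟩ = a/2.
Putting a = 1.72 gives 0.8600.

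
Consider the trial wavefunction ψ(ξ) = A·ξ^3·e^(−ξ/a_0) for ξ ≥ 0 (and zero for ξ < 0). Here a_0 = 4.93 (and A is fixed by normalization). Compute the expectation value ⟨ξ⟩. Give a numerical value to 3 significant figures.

The expectation value is the |ψ|²-weighted average of ξ: ∫ ξ|ψ|² dξ.
Using ∫₀^∞ ξⁿ e^(−αξ) dξ = n!/αⁿ⁺¹, since the A² factors cancel between numerator and denominator, ⟨ξ⟩ = 7·a_0/2.
With a_0 = 4.93, ⟨ξ⟩ = 17.26.

⟨ξ⟩ ≈ 17.3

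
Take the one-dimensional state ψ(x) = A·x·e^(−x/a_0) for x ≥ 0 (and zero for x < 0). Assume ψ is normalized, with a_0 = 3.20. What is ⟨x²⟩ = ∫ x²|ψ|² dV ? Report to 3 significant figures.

⟨x²⟩ = ∫ x^2 |ψ|² dx over the full domain.
Since the A² factors cancel between numerator and denominator, ⟨x²⟩ = 3·a_0^2.
With a_0 = 3.20, ⟨x^2⟩ = 30.72.

⟨x^2⟩ ≈ 30.7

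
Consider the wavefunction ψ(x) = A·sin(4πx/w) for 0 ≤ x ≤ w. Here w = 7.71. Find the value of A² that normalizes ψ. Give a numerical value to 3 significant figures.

A^2 ≈ 0.259

The normalization condition is ∫|ψ|² dx = 1 from 0 to w.
Using sin²θ = (1 − cos 2θ)/2, carrying out the integral gives A² · w/2.
So A² = (w/2)^(−1).
Substituting w = 7.71 gives A² = 0.2594, so A = 0.5093.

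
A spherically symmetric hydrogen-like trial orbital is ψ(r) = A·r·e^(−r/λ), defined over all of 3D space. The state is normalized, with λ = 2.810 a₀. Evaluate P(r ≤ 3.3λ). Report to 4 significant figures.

P ≈ 0.7873

P = ∫ |ψ|² 4πr² dr over r ≤ 3.3λ.
The full normalization integral is A²·[3·π·λ^5] = 1, fixing A².
Let u = r/λ; then A², 4π and the length scale all cancel, so P = ∫_{0}^{3.3} u^4·e^(-2·u) du ÷ ∫_{0}^{∞} u^4·e^(-2·u) du.
Using ∫ u^4·e^(-2·u) du = -(u^4/2 + u^3 + 3·u^2/2 + 3·u/2 + 3/4)·e^(-2·u), the numerator is ≈ 0.590472 and the denominator is 3/4.
The region integral divided by the full integral gives P = 0.78730.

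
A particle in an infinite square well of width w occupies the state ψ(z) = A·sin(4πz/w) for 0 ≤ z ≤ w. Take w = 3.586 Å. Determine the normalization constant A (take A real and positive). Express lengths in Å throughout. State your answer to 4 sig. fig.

A ≈ 0.7468 Å^(-1/2)

Normalization requires ∫|ψ|² dz = 1, integrated from 0 to w.
With ∫₀^w sin²(nπz/w) dz = w/2, the integral (without the A² prefactor) comes out to w/2.
Setting this equal to 1 gives A² = 1/(w/2).
Plugging in w = 3.586 yields A = 0.74681.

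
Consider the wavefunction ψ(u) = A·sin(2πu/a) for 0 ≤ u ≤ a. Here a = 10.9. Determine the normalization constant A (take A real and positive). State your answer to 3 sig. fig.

A ≈ 0.428

Require ∫ |ψ|² du = 1 over the whole domain.
Carrying out the integral gives A² · a/2.
With a = 10.9: A² = 0.1835 and A = 0.4284.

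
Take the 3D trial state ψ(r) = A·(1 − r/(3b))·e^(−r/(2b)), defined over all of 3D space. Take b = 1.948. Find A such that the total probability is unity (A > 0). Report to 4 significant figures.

Normalization requires ∫|ψ|² 4πr² dr = 1, integrated from 0 to ∞.
(Spherical symmetry: dV = 4πr² dr.)
With ∫₀^∞ r^4 e^(−αr) dr = 4!/α^5, the integral (without the A² prefactor) comes out to 8·π·b^3/3.
Hence A² = 1/[8·π·b^3/3].
Plugging in b = 1.948 yields A = 0.12707.

A ≈ 0.1271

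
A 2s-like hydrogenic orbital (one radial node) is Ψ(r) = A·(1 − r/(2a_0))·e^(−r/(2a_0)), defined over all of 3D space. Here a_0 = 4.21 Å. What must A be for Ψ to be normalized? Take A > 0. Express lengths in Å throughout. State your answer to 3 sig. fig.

The normalization condition is ∫|Ψ|² 4πr² dr = 1 from 0 to ∞.
(Spherical symmetry: dV = 4πr² dr.)
With ∫₀^∞ r^4 e^(−αr) dr = 4!/α^5, carrying out the integral gives A² · 8·π·a_0^3.
Substituting a_0 = 4.21 gives A² = 0.0005332, so A = 0.02309.

A ≈ 0.0231 Å^(-3/2)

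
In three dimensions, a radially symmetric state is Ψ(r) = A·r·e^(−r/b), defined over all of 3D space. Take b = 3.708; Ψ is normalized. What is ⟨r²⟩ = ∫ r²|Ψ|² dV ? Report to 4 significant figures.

⟨r^2⟩ ≈ 103.1

By definition ⟨r²⟩ = ∫ r^2 |Ψ(r)|² 4πr² dr.
Using ∫₀^∞ rⁿ e^(−αr) dr = n!/αⁿ⁺¹, since the A² factors cancel between numerator and denominator, ⟨r²⟩ = 15·b^2/2.
Putting b = 3.708 gives 103.12.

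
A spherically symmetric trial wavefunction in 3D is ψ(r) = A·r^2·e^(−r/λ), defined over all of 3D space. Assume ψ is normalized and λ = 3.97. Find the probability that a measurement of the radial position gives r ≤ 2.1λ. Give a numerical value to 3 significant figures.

P ≈ 0.133

P = ∫ |ψ|² 4πr² dr over r ≤ 2.1λ.
Normalization gives A² = 1/(45·π·λ^7/2).
In terms of u = r/λ (A², 4π and the length scale all cancel between numerator and denominator), P = [∫_{0}^{2.1} u^6·e^(-2·u) du] / [∫_{0}^{∞} u^6·e^(-2·u) du].
Using ∫ u^6·e^(-2·u) du = -(4·u^6 + 12·u^5 + 30·u^4 + 60·u^3 + 90·u^2 + 90·u + 45)·e^(-2·u)/8, the numerator is ≈ 0.74552 and the denominator is 45/8.
Taking the ratio yields P = 0.1325.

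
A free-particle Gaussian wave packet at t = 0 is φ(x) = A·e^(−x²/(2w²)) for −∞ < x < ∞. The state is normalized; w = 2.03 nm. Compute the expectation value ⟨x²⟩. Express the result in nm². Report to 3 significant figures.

⟨x^2⟩ ≈ 2.06 nm^2

⟨x²⟩ = ∫ x^2 |φ|² dx over the full domain.
Differentiating ∫e^(−αx²) dx = √(π/α) under α to get the higher moments, since the A² factors cancel between numerator and denominator, ⟨x²⟩ = w^2/2.
With w = 2.03, ⟨x^2⟩ = 2.060.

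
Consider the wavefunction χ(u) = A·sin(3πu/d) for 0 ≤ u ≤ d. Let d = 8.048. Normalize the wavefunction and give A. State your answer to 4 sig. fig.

The normalization condition is ∫|χ|² du = 1 from 0 to d.
With ∫₀^d sin²(nπu/d) du = d/2, with χ = A·sin(3πu/d), the integral evaluates to A²·[d/2].
Hence A² = 1/[d/2].
With d = 8.048: A² = 0.24851 and A = 0.49851.

A ≈ 0.4985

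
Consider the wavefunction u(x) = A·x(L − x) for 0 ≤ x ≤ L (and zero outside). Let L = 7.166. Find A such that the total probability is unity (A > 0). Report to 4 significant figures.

The normalization condition is ∫|u|² dx = 1 from 0 to L.
∫|u|² dx = A²·(L^5/30).
Setting this equal to 1 gives A² = 1/(L^5/30).
Plugging in L = 7.166 yields A = 0.039845.

A ≈ 0.03984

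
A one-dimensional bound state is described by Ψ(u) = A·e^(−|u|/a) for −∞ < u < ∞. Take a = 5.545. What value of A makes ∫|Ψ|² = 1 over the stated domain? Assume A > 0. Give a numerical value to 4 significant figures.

We need A² ∫|f|² du = 1, taking the integral from −∞ to ∞.
∫|Ψ|² du = A²·(a).
Hence A² = 1/[a].
With a = 5.545: A² = 0.18034 and A = 0.42467.

A ≈ 0.4247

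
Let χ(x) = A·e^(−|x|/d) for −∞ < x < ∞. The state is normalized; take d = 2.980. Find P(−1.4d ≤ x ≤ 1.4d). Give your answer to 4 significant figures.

P ≈ 0.9392

|χ|² is the probability density, so P = ∫_{−1.4d}^{1.4d} |χ|² dx.
Since A² = 1/(d), this is the region integral divided by the full normalization integral.
By symmetry take twice the x ≥ 0 contribution in numerator and denominator; the 2's cancel. Let u = x/d; then A² and the length scale cancel, so P = ∫_{0}^{1.4} e^(-2·u) du ÷ ∫_{0}^{∞} e^(-2·u) du.
Using ∫ e^(-2·u) du = -e^(-2·u)/2, the numerator is 1/2 - e^(-14/5)/2 and the denominator is 1/2.
The result is P = 0.93919.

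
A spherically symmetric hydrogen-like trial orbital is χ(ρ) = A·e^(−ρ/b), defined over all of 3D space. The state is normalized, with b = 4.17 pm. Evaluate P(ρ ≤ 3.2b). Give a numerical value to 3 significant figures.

P = ∫ |χ|² 4πρ² dρ over ρ ≤ 3.2b.
The full normalization integral is A²·[π·b^3] = 1, fixing A².
In terms of u = ρ/b (A², 4π and the length scale all cancel between numerator and denominator), P = [∫_{0}^{3.2} u^2·e^(-2·u) du] / [∫_{0}^{∞} u^2·e^(-2·u) du].
An antiderivative of u^2·e^(-2·u) is -(2·u^2 + 2·u + 1)·e^(-2·u)/4; evaluating from 0 to 3.2 gives 1/4 - 697·e^(-32/5)/100, while the full integral is 1/4.
Taking the ratio yields P = 0.9537.

P ≈ 0.954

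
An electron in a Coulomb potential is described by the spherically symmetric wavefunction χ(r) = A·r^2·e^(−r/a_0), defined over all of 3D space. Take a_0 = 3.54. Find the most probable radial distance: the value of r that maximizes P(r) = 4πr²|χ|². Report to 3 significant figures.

Differentiate P(r) = 4πr²|χ|² with respect to r and set to zero.
This gives r = 3·a_0.
With a_0 = 3.54, the most probable radial distance is 10.62.

r ≈ 10.6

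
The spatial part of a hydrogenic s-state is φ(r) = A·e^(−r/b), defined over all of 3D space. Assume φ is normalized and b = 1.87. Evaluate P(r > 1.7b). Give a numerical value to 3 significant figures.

P ≈ 0.340

With dV = 4πr²dr, the probability is ∫|φ|² dV over r > 1.7b.
The full normalization integral is A²·[π·b^3] = 1, fixing A².
Let u = r/b; then A², 4π and the length scale all cancel, so P = ∫_{1.7}^{∞} u^2·e^(-2·u) du ÷ ∫_{0}^{∞} u^2·e^(-2·u) du.
Using ∫ u^2·e^(-2·u) du = -(2·u^2 + 2·u + 1)·e^(-2·u)/4, the numerator is 509·e^(-17/5)/200 and the denominator is 1/4.
This evaluates to P = 0.3397.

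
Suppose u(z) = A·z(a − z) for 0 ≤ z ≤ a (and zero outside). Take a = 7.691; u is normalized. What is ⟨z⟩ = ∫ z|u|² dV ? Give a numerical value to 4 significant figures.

⟨z⟩ ≈ 3.846

⟨z⟩ = ∫ z |u|² dz over the full domain.
Since the A² factors cancel between numerator and denominator, ⟨z⟩ = a/2.
Putting a = 7.691 gives 3.8455.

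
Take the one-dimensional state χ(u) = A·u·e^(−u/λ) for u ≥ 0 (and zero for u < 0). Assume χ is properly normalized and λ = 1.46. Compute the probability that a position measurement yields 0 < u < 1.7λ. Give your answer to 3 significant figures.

P = ∫_{0}^{1.7λ} |χ(u)|² du.
The normalization integral ∫|χ|²du over the whole domain equals λ^3/4·A², and A² cancels in the ratio.
Let t = u/λ; then A² and the length scale cancel, so P = ∫_{0}^{1.7} t^2·e^(-2·t) dt ÷ ∫_{0}^{∞} t^2·e^(-2·t) dt.
With ∫ t^2·e^(-2·t) dt = -(2·t^2 + 2·t + 1)·e^(-2·t)/4 + C, the region integral is 1/4 - 509·e^(-17/5)/200 and the full one is 1/4.
This works out to P = 0.6603.

P ≈ 0.660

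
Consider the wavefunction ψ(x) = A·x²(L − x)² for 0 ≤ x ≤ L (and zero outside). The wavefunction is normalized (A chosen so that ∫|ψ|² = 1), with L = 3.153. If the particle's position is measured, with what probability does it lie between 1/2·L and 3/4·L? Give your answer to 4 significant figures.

P ≈ 0.4511

The probability is P = ∫ |ψ|² dx over [1/2·L, 3/4·L].
The normalization integral ∫|ψ|²dx over the whole domain equals L^9/630·A², and A² cancels in the ratio.
In terms of u = x/L (A² and the length scale cancel between numerator and denominator), P = [∫_{1/2}^{3/4} u^4·(1 - u)^4 du] / [∫_{0}^{1} u^4·(1 - u)^4 du].
Using ∫ u^4·(1 - u)^4 du = u^5·(70·u^4 - 315·u^3 + 540·u^2 - 420·u + 126)/630, the numerator is ≈ 0.000715988 and the denominator is 1/630.
This works out to P = 0.45107.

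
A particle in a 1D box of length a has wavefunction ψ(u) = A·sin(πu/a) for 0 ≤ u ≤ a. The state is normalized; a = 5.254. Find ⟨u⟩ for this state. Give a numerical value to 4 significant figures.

⟨u⟩ ≈ 2.627

By definition ⟨u⟩ = ∫ u |ψ(u)|² du.
Using sin²θ = (1 − cos 2θ)/2, since the A² factors cancel between numerator and denominator, ⟨u⟩ = a/2.
Putting a = 5.254 gives 2.6270.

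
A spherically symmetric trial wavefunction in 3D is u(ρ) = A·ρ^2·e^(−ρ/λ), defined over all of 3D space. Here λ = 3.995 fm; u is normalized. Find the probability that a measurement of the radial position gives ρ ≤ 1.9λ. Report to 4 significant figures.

P ≈ 0.09089

P = ∫ |u|² 4πρ² dρ over ρ ≤ 1.9λ.
A² is fixed by ∫₀^∞ 4πρ²|u|² dρ = 1, i.e. A² = (45·π·λ^7/2)^(−1).
In terms of t = ρ/λ (A², 4π and the length scale all cancel between numerator and denominator), P = [∫_{0}^{1.9} t^6·e^(-2·t) dt] / [∫_{0}^{∞} t^6·e^(-2·t) dt].
With ∫ t^6·e^(-2·t) dt = -(4·t^6 + 12·t^5 + 30·t^4 + 60·t^3 + 90·t^2 + 90·t + 45)·e^(-2·t)/8 + C, the region integral is ≈ 0.511270 and the full one is 45/8.
Taking the ratio yields P = 0.090892.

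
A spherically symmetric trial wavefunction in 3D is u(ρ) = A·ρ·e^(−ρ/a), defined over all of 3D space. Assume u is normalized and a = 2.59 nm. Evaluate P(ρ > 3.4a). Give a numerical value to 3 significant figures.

P ≈ 0.192

With dV = 4πρ²dρ, the probability is ∫|u|² dV over ρ > 3.4a.
The full normalization integral is A²·[3·π·a^5] = 1, fixing A².
Let t = ρ/a; then A², 4π and the length scale all cancel, so P = ∫_{3.4}^{∞} t^4·e^(-2·t) dt ÷ ∫_{0}^{∞} t^4·e^(-2·t) dt.
With ∫ t^4·e^(-2·t) dt = -(t^4/2 + t^3 + 3·t^2/2 + 3·t/2 + 3/4)·e^(-2·t) + C, the region integral is ≈ 0.14402 and the full one is 3/4.
This evaluates to P = 0.1920.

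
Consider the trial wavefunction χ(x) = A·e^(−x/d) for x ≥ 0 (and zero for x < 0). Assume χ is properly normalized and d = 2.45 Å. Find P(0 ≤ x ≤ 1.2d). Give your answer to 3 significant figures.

|χ|² is the probability density, so P = ∫_{0}^{1.2d} |χ|² dx.
With A² fixed by ∫|χ|² = 1, i.e. A² = (d/2)^(−1), substitute and integrate.
Substituting u = x/d, A² and the length scale cancel in the ratio: P = ∫_{0}^{1.2} e^(-2·u) du / ∫_{0}^{∞} e^(-2·u) du.
An antiderivative of e^(-2·u) is -e^(-2·u)/2; evaluating from 0 to 1.2 gives 1/2 - e^(-12/5)/2, while the full integral is 1/2.
This works out to P = 0.9093.

P ≈ 0.909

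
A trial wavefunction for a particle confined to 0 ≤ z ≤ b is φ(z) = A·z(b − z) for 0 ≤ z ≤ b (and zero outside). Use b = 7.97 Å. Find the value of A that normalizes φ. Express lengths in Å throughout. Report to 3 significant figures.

A ≈ 0.0305 Å^(-5/2)

The normalization condition is ∫|φ|² dz = 1 from 0 to b.
Expanding the polynomial and integrating term by term, ∫|φ|² dz = A²·(b^5/30).
Setting this equal to 1 gives A² = 1/(b^5/30).
With b = 7.97: A² = 0.0009329 and A = 0.03054.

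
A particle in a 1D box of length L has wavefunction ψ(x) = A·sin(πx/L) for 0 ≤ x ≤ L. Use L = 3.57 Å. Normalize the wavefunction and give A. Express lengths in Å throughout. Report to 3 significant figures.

A ≈ 0.748 Å^(-1/2)

The normalization condition is ∫|ψ|² dx = 1 from 0 to L.
Carrying out the integral gives A² · L/2.
With L = 3.57: A² = 0.5602 and A = 0.7485.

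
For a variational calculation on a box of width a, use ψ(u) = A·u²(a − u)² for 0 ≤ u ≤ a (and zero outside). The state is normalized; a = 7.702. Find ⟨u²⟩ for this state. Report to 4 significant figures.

⟨u^2⟩ ≈ 16.18

By definition ⟨u²⟩ = ∫ u^2 |ψ(u)|² du.
Expanding the polynomial and integrating term by term, the ratio of the moment integral to the normalization integral gives ⟨u²⟩ = 3·a^2/11.
Putting a = 7.702 gives 16.178.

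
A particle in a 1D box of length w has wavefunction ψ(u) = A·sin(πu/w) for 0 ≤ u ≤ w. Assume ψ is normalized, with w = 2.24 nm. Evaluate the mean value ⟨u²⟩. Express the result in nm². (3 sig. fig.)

⟨u²⟩ = ∫ u^2 |ψ|² du over the full domain.
With ∫₀^w sin²(nπu/w) du = w/2, the ratio of the moment integral to the normalization integral gives ⟨u²⟩ = -w^2/(2·π^2) + w^2/3.
Putting w = 2.24 gives 1.418.

⟨u^2⟩ ≈ 1.42 nm^2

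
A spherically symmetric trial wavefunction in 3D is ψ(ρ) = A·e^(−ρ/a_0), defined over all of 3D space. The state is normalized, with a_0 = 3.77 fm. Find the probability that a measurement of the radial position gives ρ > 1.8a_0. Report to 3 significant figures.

Integrate the radial probability density 4πρ²|ψ|² over ρ > 1.8a_0.
The full normalization integral is A²·[π·a_0^3] = 1, fixing A².
In terms of u = ρ/a_0 (A², 4π and the length scale all cancel between numerator and denominator), P = [∫_{1.8}^{∞} u^2·e^(-2·u) du] / [∫_{0}^{∞} u^2·e^(-2·u) du].
With ∫ u^2·e^(-2·u) du = -(2·u^2 + 2·u + 1)·e^(-2·u)/4 + C, the region integral is 277·e^(-18/5)/100 and the full one is 1/4.
The region integral divided by the full integral gives P = 0.3027.

P ≈ 0.303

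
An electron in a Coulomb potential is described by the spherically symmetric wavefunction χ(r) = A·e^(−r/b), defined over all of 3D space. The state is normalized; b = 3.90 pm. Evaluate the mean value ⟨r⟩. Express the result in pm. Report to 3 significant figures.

⟨r⟩ ≈ 5.85 pm

The expectation value is the |χ|²-weighted average of r: ∫ r|χ|² 4πr² dr.
The ratio of the moment integral to the normalization integral gives ⟨r⟩ = 3·b/2.
Putting b = 3.90 gives 5.850.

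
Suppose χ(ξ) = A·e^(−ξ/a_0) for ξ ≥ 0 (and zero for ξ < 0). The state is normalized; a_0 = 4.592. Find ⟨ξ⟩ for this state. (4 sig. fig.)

⟨ξ⟩ ≈ 2.296

By definition ⟨ξ⟩ = ∫ ξ |χ(ξ)|² dξ.
Recall ∫₀^∞ ξ^m e^(−ξ/β) dξ = m!·β^(m+1), the ratio of the moment integral to the normalization integral gives ⟨ξ⟩ = a_0/2.
Putting a_0 = 4.592 gives 2.2960.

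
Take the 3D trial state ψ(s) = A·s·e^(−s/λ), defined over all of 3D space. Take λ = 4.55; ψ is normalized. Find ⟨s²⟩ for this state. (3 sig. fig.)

By definition ⟨s²⟩ = ∫ s^2 |ψ(s)|² 4πs² ds.
Recall ∫₀^∞ s^m e^(−s/β) ds = m!·β^(m+1), since the A² factors cancel between numerator and denominator, ⟨s²⟩ = 15·λ^2/2.
With λ = 4.55, ⟨s^2⟩ = 155.3.

⟨s^2⟩ ≈ 155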